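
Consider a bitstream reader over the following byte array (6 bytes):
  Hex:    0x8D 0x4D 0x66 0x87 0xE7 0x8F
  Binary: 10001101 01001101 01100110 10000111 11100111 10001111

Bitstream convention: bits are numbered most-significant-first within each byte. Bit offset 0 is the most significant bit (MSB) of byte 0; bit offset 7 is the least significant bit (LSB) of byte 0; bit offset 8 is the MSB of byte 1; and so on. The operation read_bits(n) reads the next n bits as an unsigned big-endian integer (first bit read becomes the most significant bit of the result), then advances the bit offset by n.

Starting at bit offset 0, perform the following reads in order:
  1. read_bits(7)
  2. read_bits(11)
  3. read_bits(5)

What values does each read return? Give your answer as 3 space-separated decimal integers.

Read 1: bits[0:7] width=7 -> value=70 (bin 1000110); offset now 7 = byte 0 bit 7; 41 bits remain
Read 2: bits[7:18] width=11 -> value=1333 (bin 10100110101); offset now 18 = byte 2 bit 2; 30 bits remain
Read 3: bits[18:23] width=5 -> value=19 (bin 10011); offset now 23 = byte 2 bit 7; 25 bits remain

Answer: 70 1333 19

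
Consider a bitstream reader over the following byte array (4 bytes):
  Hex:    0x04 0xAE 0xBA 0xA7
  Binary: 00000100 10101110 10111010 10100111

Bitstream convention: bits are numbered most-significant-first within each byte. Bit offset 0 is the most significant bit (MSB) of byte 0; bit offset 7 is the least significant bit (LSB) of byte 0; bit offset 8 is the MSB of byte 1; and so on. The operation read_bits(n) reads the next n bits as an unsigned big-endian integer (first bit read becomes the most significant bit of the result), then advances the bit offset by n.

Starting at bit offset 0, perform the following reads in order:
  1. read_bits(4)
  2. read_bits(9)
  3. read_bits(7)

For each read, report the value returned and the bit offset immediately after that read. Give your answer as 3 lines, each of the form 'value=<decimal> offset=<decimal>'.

Read 1: bits[0:4] width=4 -> value=0 (bin 0000); offset now 4 = byte 0 bit 4; 28 bits remain
Read 2: bits[4:13] width=9 -> value=149 (bin 010010101); offset now 13 = byte 1 bit 5; 19 bits remain
Read 3: bits[13:20] width=7 -> value=107 (bin 1101011); offset now 20 = byte 2 bit 4; 12 bits remain

Answer: value=0 offset=4
value=149 offset=13
value=107 offset=20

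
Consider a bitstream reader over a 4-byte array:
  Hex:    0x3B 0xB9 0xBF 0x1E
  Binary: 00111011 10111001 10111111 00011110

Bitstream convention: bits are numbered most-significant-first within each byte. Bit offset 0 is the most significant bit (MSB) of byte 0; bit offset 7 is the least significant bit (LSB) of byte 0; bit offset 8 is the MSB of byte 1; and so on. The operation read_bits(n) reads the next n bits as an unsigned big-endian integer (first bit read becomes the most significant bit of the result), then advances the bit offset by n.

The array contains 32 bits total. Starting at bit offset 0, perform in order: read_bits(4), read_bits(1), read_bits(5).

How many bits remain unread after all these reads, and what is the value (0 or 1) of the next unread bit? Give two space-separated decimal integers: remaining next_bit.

Answer: 22 1

Derivation:
Read 1: bits[0:4] width=4 -> value=3 (bin 0011); offset now 4 = byte 0 bit 4; 28 bits remain
Read 2: bits[4:5] width=1 -> value=1 (bin 1); offset now 5 = byte 0 bit 5; 27 bits remain
Read 3: bits[5:10] width=5 -> value=14 (bin 01110); offset now 10 = byte 1 bit 2; 22 bits remain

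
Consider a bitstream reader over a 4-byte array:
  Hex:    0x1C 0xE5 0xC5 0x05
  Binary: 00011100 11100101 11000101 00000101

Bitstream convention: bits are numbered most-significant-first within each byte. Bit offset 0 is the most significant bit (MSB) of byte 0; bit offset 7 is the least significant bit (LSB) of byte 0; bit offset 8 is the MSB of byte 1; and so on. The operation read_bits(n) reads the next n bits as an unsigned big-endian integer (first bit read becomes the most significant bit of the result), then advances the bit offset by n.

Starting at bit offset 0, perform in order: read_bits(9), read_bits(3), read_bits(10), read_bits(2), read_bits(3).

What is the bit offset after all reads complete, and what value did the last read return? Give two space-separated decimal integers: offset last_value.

Answer: 27 0

Derivation:
Read 1: bits[0:9] width=9 -> value=57 (bin 000111001); offset now 9 = byte 1 bit 1; 23 bits remain
Read 2: bits[9:12] width=3 -> value=6 (bin 110); offset now 12 = byte 1 bit 4; 20 bits remain
Read 3: bits[12:22] width=10 -> value=369 (bin 0101110001); offset now 22 = byte 2 bit 6; 10 bits remain
Read 4: bits[22:24] width=2 -> value=1 (bin 01); offset now 24 = byte 3 bit 0; 8 bits remain
Read 5: bits[24:27] width=3 -> value=0 (bin 000); offset now 27 = byte 3 bit 3; 5 bits remain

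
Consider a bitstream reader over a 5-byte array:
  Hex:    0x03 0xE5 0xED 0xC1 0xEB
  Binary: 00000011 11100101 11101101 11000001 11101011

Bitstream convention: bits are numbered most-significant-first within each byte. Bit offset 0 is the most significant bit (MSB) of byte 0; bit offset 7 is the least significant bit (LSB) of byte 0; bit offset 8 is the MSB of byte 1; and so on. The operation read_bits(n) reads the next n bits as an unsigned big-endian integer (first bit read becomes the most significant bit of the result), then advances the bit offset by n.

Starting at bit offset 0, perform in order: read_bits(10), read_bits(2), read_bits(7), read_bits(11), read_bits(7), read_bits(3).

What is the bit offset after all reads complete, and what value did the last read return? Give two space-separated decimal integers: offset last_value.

Read 1: bits[0:10] width=10 -> value=15 (bin 0000001111); offset now 10 = byte 1 bit 2; 30 bits remain
Read 2: bits[10:12] width=2 -> value=2 (bin 10); offset now 12 = byte 1 bit 4; 28 bits remain
Read 3: bits[12:19] width=7 -> value=47 (bin 0101111); offset now 19 = byte 2 bit 3; 21 bits remain
Read 4: bits[19:30] width=11 -> value=880 (bin 01101110000); offset now 30 = byte 3 bit 6; 10 bits remain
Read 5: bits[30:37] width=7 -> value=61 (bin 0111101); offset now 37 = byte 4 bit 5; 3 bits remain
Read 6: bits[37:40] width=3 -> value=3 (bin 011); offset now 40 = byte 5 bit 0; 0 bits remain

Answer: 40 3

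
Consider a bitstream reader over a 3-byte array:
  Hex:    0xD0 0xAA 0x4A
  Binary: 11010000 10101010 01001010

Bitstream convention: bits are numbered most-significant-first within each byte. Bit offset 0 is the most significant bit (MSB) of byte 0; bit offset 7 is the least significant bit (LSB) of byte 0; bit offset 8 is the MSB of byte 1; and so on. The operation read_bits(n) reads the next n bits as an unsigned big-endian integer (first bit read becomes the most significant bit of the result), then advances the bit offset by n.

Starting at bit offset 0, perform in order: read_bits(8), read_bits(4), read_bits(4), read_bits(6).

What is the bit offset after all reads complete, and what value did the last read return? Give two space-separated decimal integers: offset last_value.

Answer: 22 18

Derivation:
Read 1: bits[0:8] width=8 -> value=208 (bin 11010000); offset now 8 = byte 1 bit 0; 16 bits remain
Read 2: bits[8:12] width=4 -> value=10 (bin 1010); offset now 12 = byte 1 bit 4; 12 bits remain
Read 3: bits[12:16] width=4 -> value=10 (bin 1010); offset now 16 = byte 2 bit 0; 8 bits remain
Read 4: bits[16:22] width=6 -> value=18 (bin 010010); offset now 22 = byte 2 bit 6; 2 bits remain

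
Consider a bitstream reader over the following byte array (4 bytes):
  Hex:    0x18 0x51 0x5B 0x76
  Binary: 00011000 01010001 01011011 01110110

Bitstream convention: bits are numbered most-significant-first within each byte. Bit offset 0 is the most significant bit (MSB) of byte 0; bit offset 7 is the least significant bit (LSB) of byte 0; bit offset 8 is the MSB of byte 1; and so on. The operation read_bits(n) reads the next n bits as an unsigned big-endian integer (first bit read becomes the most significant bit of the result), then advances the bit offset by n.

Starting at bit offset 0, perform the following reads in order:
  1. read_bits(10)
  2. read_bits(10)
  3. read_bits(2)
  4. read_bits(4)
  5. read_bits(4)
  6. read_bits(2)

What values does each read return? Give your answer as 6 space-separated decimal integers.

Read 1: bits[0:10] width=10 -> value=97 (bin 0001100001); offset now 10 = byte 1 bit 2; 22 bits remain
Read 2: bits[10:20] width=10 -> value=277 (bin 0100010101); offset now 20 = byte 2 bit 4; 12 bits remain
Read 3: bits[20:22] width=2 -> value=2 (bin 10); offset now 22 = byte 2 bit 6; 10 bits remain
Read 4: bits[22:26] width=4 -> value=13 (bin 1101); offset now 26 = byte 3 bit 2; 6 bits remain
Read 5: bits[26:30] width=4 -> value=13 (bin 1101); offset now 30 = byte 3 bit 6; 2 bits remain
Read 6: bits[30:32] width=2 -> value=2 (bin 10); offset now 32 = byte 4 bit 0; 0 bits remain

Answer: 97 277 2 13 13 2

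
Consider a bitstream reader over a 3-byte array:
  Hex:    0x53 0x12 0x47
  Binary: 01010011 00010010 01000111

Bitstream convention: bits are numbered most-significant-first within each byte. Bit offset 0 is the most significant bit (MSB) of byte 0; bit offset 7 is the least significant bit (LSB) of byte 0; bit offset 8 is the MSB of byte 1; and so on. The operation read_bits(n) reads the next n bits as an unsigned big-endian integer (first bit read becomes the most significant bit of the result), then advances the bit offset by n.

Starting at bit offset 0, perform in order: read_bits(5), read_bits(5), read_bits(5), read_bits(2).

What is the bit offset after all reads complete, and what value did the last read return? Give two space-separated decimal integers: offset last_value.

Read 1: bits[0:5] width=5 -> value=10 (bin 01010); offset now 5 = byte 0 bit 5; 19 bits remain
Read 2: bits[5:10] width=5 -> value=12 (bin 01100); offset now 10 = byte 1 bit 2; 14 bits remain
Read 3: bits[10:15] width=5 -> value=9 (bin 01001); offset now 15 = byte 1 bit 7; 9 bits remain
Read 4: bits[15:17] width=2 -> value=0 (bin 00); offset now 17 = byte 2 bit 1; 7 bits remain

Answer: 17 0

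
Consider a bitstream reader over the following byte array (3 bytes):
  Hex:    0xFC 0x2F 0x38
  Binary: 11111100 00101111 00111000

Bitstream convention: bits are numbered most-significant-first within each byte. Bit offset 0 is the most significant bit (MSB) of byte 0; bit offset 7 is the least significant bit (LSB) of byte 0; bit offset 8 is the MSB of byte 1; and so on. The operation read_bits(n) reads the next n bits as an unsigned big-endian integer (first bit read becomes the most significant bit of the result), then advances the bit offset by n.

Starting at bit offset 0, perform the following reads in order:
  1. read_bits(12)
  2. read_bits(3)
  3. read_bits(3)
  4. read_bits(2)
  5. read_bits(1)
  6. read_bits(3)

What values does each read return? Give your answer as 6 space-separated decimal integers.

Read 1: bits[0:12] width=12 -> value=4034 (bin 111111000010); offset now 12 = byte 1 bit 4; 12 bits remain
Read 2: bits[12:15] width=3 -> value=7 (bin 111); offset now 15 = byte 1 bit 7; 9 bits remain
Read 3: bits[15:18] width=3 -> value=4 (bin 100); offset now 18 = byte 2 bit 2; 6 bits remain
Read 4: bits[18:20] width=2 -> value=3 (bin 11); offset now 20 = byte 2 bit 4; 4 bits remain
Read 5: bits[20:21] width=1 -> value=1 (bin 1); offset now 21 = byte 2 bit 5; 3 bits remain
Read 6: bits[21:24] width=3 -> value=0 (bin 000); offset now 24 = byte 3 bit 0; 0 bits remain

Answer: 4034 7 4 3 1 0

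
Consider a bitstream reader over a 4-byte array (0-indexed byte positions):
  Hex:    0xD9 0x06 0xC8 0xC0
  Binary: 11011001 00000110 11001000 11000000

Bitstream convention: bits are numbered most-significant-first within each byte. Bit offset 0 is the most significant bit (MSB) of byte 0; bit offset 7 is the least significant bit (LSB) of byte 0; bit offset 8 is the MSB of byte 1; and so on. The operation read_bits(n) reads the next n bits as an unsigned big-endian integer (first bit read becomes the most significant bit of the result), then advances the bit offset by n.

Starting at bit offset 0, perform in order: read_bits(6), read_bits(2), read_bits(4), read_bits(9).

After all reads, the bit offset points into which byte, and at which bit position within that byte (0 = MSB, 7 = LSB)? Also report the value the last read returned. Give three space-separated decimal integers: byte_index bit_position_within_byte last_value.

Read 1: bits[0:6] width=6 -> value=54 (bin 110110); offset now 6 = byte 0 bit 6; 26 bits remain
Read 2: bits[6:8] width=2 -> value=1 (bin 01); offset now 8 = byte 1 bit 0; 24 bits remain
Read 3: bits[8:12] width=4 -> value=0 (bin 0000); offset now 12 = byte 1 bit 4; 20 bits remain
Read 4: bits[12:21] width=9 -> value=217 (bin 011011001); offset now 21 = byte 2 bit 5; 11 bits remain

Answer: 2 5 217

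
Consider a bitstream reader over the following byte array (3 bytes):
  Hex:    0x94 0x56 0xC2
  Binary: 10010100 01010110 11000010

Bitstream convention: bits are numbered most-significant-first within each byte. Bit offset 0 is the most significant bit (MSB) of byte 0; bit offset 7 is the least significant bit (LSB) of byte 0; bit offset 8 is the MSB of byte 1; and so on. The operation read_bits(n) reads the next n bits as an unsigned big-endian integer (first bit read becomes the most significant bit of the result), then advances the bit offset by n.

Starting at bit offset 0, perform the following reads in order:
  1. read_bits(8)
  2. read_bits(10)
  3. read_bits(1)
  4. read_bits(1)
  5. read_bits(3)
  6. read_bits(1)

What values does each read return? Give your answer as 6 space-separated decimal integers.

Answer: 148 347 0 0 1 0

Derivation:
Read 1: bits[0:8] width=8 -> value=148 (bin 10010100); offset now 8 = byte 1 bit 0; 16 bits remain
Read 2: bits[8:18] width=10 -> value=347 (bin 0101011011); offset now 18 = byte 2 bit 2; 6 bits remain
Read 3: bits[18:19] width=1 -> value=0 (bin 0); offset now 19 = byte 2 bit 3; 5 bits remain
Read 4: bits[19:20] width=1 -> value=0 (bin 0); offset now 20 = byte 2 bit 4; 4 bits remain
Read 5: bits[20:23] width=3 -> value=1 (bin 001); offset now 23 = byte 2 bit 7; 1 bits remain
Read 6: bits[23:24] width=1 -> value=0 (bin 0); offset now 24 = byte 3 bit 0; 0 bits remain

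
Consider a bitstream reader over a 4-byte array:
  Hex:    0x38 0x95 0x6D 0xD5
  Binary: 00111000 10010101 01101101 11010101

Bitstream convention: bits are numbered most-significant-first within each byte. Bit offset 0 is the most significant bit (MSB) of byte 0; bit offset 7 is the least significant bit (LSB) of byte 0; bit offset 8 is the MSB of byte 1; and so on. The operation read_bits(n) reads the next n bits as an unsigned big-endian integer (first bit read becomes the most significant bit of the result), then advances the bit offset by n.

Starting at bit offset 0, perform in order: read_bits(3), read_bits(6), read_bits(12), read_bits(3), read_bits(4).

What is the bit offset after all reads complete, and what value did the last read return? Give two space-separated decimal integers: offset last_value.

Read 1: bits[0:3] width=3 -> value=1 (bin 001); offset now 3 = byte 0 bit 3; 29 bits remain
Read 2: bits[3:9] width=6 -> value=49 (bin 110001); offset now 9 = byte 1 bit 1; 23 bits remain
Read 3: bits[9:21] width=12 -> value=685 (bin 001010101101); offset now 21 = byte 2 bit 5; 11 bits remain
Read 4: bits[21:24] width=3 -> value=5 (bin 101); offset now 24 = byte 3 bit 0; 8 bits remain
Read 5: bits[24:28] width=4 -> value=13 (bin 1101); offset now 28 = byte 3 bit 4; 4 bits remain

Answer: 28 13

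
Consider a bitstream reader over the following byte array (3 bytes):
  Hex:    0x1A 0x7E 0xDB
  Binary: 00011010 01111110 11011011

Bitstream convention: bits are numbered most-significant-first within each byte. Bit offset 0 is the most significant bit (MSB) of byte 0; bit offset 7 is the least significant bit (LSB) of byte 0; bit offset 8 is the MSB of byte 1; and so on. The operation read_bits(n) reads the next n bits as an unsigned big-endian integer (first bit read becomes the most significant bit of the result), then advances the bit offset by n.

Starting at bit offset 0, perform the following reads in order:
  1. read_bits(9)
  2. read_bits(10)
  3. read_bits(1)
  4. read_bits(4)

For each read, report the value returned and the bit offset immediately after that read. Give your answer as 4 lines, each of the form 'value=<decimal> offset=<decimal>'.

Read 1: bits[0:9] width=9 -> value=52 (bin 000110100); offset now 9 = byte 1 bit 1; 15 bits remain
Read 2: bits[9:19] width=10 -> value=1014 (bin 1111110110); offset now 19 = byte 2 bit 3; 5 bits remain
Read 3: bits[19:20] width=1 -> value=1 (bin 1); offset now 20 = byte 2 bit 4; 4 bits remain
Read 4: bits[20:24] width=4 -> value=11 (bin 1011); offset now 24 = byte 3 bit 0; 0 bits remain

Answer: value=52 offset=9
value=1014 offset=19
value=1 offset=20
value=11 offset=24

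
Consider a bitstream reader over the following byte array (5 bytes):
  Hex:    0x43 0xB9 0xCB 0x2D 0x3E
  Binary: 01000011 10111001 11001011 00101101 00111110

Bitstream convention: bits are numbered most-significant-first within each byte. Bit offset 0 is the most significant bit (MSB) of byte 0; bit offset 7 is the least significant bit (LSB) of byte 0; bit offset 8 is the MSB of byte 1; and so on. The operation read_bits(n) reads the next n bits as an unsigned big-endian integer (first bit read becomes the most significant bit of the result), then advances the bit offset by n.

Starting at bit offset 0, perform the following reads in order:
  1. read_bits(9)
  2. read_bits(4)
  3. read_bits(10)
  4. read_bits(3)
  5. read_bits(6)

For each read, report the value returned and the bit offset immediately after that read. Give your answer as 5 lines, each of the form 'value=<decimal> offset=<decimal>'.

Answer: value=135 offset=9
value=7 offset=13
value=229 offset=23
value=4 offset=26
value=45 offset=32

Derivation:
Read 1: bits[0:9] width=9 -> value=135 (bin 010000111); offset now 9 = byte 1 bit 1; 31 bits remain
Read 2: bits[9:13] width=4 -> value=7 (bin 0111); offset now 13 = byte 1 bit 5; 27 bits remain
Read 3: bits[13:23] width=10 -> value=229 (bin 0011100101); offset now 23 = byte 2 bit 7; 17 bits remain
Read 4: bits[23:26] width=3 -> value=4 (bin 100); offset now 26 = byte 3 bit 2; 14 bits remain
Read 5: bits[26:32] width=6 -> value=45 (bin 101101); offset now 32 = byte 4 bit 0; 8 bits remain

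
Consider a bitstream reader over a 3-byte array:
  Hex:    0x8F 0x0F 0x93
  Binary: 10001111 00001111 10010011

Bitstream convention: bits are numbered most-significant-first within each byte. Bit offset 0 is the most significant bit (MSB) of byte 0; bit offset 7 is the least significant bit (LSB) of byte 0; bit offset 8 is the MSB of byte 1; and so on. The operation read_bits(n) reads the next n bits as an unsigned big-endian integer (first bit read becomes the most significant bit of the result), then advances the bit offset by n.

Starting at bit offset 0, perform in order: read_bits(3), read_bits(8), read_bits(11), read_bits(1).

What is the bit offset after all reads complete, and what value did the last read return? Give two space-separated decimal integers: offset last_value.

Answer: 23 1

Derivation:
Read 1: bits[0:3] width=3 -> value=4 (bin 100); offset now 3 = byte 0 bit 3; 21 bits remain
Read 2: bits[3:11] width=8 -> value=120 (bin 01111000); offset now 11 = byte 1 bit 3; 13 bits remain
Read 3: bits[11:22] width=11 -> value=996 (bin 01111100100); offset now 22 = byte 2 bit 6; 2 bits remain
Read 4: bits[22:23] width=1 -> value=1 (bin 1); offset now 23 = byte 2 bit 7; 1 bits remain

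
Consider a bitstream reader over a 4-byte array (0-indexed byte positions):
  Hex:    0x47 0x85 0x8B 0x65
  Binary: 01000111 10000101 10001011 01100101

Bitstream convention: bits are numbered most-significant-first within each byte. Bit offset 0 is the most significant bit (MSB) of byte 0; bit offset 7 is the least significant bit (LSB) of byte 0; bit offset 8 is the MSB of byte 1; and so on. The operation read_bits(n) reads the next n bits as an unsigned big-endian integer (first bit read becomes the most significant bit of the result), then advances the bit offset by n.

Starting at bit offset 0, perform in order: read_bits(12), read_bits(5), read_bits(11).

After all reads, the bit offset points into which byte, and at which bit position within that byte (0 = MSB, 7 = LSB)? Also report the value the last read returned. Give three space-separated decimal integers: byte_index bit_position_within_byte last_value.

Read 1: bits[0:12] width=12 -> value=1144 (bin 010001111000); offset now 12 = byte 1 bit 4; 20 bits remain
Read 2: bits[12:17] width=5 -> value=11 (bin 01011); offset now 17 = byte 2 bit 1; 15 bits remain
Read 3: bits[17:28] width=11 -> value=182 (bin 00010110110); offset now 28 = byte 3 bit 4; 4 bits remain

Answer: 3 4 182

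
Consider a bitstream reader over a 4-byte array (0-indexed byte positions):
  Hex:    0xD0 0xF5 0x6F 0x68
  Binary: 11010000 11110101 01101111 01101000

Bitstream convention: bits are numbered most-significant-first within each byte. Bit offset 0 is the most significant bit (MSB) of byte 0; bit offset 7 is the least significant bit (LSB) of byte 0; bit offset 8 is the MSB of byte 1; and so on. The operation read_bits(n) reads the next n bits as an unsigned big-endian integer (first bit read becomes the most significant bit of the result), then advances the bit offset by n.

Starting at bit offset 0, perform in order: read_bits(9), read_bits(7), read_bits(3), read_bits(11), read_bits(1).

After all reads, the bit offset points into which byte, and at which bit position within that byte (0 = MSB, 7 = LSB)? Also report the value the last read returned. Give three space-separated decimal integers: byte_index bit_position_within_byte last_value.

Read 1: bits[0:9] width=9 -> value=417 (bin 110100001); offset now 9 = byte 1 bit 1; 23 bits remain
Read 2: bits[9:16] width=7 -> value=117 (bin 1110101); offset now 16 = byte 2 bit 0; 16 bits remain
Read 3: bits[16:19] width=3 -> value=3 (bin 011); offset now 19 = byte 2 bit 3; 13 bits remain
Read 4: bits[19:30] width=11 -> value=986 (bin 01111011010); offset now 30 = byte 3 bit 6; 2 bits remain
Read 5: bits[30:31] width=1 -> value=0 (bin 0); offset now 31 = byte 3 bit 7; 1 bits remain

Answer: 3 7 0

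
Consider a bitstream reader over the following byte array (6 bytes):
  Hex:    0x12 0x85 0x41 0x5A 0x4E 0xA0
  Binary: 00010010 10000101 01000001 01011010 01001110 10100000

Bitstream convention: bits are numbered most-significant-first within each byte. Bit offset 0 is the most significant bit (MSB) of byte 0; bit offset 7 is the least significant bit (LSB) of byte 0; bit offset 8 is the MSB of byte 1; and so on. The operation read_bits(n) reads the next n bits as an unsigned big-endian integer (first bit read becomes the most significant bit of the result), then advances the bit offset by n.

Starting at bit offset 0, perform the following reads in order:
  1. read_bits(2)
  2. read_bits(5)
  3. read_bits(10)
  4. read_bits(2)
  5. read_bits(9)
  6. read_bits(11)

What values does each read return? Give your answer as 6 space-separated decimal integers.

Read 1: bits[0:2] width=2 -> value=0 (bin 00); offset now 2 = byte 0 bit 2; 46 bits remain
Read 2: bits[2:7] width=5 -> value=9 (bin 01001); offset now 7 = byte 0 bit 7; 41 bits remain
Read 3: bits[7:17] width=10 -> value=266 (bin 0100001010); offset now 17 = byte 2 bit 1; 31 bits remain
Read 4: bits[17:19] width=2 -> value=2 (bin 10); offset now 19 = byte 2 bit 3; 29 bits remain
Read 5: bits[19:28] width=9 -> value=21 (bin 000010101); offset now 28 = byte 3 bit 4; 20 bits remain
Read 6: bits[28:39] width=11 -> value=1319 (bin 10100100111); offset now 39 = byte 4 bit 7; 9 bits remain

Answer: 0 9 266 2 21 1319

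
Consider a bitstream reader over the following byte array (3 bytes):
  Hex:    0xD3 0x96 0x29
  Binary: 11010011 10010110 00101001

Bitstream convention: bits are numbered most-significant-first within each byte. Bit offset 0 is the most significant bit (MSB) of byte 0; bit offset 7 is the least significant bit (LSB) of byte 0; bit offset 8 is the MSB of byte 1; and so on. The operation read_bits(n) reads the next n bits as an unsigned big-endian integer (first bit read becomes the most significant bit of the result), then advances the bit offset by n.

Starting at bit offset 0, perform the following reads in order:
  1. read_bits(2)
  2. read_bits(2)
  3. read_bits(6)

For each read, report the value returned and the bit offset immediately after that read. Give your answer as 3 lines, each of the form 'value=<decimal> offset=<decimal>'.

Read 1: bits[0:2] width=2 -> value=3 (bin 11); offset now 2 = byte 0 bit 2; 22 bits remain
Read 2: bits[2:4] width=2 -> value=1 (bin 01); offset now 4 = byte 0 bit 4; 20 bits remain
Read 3: bits[4:10] width=6 -> value=14 (bin 001110); offset now 10 = byte 1 bit 2; 14 bits remain

Answer: value=3 offset=2
value=1 offset=4
value=14 offset=10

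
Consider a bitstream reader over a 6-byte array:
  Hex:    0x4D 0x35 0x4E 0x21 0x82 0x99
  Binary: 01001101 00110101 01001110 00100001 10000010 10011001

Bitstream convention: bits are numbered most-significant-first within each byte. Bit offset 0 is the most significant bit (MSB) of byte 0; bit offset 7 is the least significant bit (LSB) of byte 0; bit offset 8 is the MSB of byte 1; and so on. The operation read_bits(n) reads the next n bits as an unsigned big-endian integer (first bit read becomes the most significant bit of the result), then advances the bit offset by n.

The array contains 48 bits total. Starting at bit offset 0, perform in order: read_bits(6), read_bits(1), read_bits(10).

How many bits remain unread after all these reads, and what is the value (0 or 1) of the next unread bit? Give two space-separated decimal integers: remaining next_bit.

Read 1: bits[0:6] width=6 -> value=19 (bin 010011); offset now 6 = byte 0 bit 6; 42 bits remain
Read 2: bits[6:7] width=1 -> value=0 (bin 0); offset now 7 = byte 0 bit 7; 41 bits remain
Read 3: bits[7:17] width=10 -> value=618 (bin 1001101010); offset now 17 = byte 2 bit 1; 31 bits remain

Answer: 31 1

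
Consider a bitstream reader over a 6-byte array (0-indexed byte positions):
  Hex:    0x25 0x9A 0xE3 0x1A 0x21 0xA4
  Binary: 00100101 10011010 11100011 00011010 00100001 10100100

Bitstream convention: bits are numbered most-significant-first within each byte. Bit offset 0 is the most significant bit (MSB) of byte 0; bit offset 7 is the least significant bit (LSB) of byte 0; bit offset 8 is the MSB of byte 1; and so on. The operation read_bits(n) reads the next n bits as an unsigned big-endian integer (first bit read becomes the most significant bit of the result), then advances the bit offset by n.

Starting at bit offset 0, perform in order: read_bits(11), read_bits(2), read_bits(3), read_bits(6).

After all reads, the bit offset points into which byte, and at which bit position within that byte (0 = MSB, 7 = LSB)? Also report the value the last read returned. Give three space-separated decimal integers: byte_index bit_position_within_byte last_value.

Read 1: bits[0:11] width=11 -> value=300 (bin 00100101100); offset now 11 = byte 1 bit 3; 37 bits remain
Read 2: bits[11:13] width=2 -> value=3 (bin 11); offset now 13 = byte 1 bit 5; 35 bits remain
Read 3: bits[13:16] width=3 -> value=2 (bin 010); offset now 16 = byte 2 bit 0; 32 bits remain
Read 4: bits[16:22] width=6 -> value=56 (bin 111000); offset now 22 = byte 2 bit 6; 26 bits remain

Answer: 2 6 56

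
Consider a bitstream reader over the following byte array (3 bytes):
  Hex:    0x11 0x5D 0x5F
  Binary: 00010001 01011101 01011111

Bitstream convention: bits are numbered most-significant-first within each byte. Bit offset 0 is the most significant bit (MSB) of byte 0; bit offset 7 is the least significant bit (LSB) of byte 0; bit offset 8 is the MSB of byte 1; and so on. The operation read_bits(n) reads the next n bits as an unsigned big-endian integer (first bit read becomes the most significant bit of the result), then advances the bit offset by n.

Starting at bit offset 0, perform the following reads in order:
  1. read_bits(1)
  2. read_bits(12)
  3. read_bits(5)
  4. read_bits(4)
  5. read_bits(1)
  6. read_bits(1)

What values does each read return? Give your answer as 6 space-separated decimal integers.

Answer: 0 555 21 7 1 1

Derivation:
Read 1: bits[0:1] width=1 -> value=0 (bin 0); offset now 1 = byte 0 bit 1; 23 bits remain
Read 2: bits[1:13] width=12 -> value=555 (bin 001000101011); offset now 13 = byte 1 bit 5; 11 bits remain
Read 3: bits[13:18] width=5 -> value=21 (bin 10101); offset now 18 = byte 2 bit 2; 6 bits remain
Read 4: bits[18:22] width=4 -> value=7 (bin 0111); offset now 22 = byte 2 bit 6; 2 bits remain
Read 5: bits[22:23] width=1 -> value=1 (bin 1); offset now 23 = byte 2 bit 7; 1 bits remain
Read 6: bits[23:24] width=1 -> value=1 (bin 1); offset now 24 = byte 3 bit 0; 0 bits remain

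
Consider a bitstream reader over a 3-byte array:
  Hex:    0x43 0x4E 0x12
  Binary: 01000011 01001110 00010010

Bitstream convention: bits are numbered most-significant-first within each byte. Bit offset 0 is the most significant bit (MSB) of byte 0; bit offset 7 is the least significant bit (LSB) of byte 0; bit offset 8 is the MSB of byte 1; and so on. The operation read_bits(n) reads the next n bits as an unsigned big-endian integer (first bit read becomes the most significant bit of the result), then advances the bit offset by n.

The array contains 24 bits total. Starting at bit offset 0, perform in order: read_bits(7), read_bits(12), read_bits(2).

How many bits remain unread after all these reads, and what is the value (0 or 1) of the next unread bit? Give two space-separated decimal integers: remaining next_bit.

Answer: 3 0

Derivation:
Read 1: bits[0:7] width=7 -> value=33 (bin 0100001); offset now 7 = byte 0 bit 7; 17 bits remain
Read 2: bits[7:19] width=12 -> value=2672 (bin 101001110000); offset now 19 = byte 2 bit 3; 5 bits remain
Read 3: bits[19:21] width=2 -> value=2 (bin 10); offset now 21 = byte 2 bit 5; 3 bits remain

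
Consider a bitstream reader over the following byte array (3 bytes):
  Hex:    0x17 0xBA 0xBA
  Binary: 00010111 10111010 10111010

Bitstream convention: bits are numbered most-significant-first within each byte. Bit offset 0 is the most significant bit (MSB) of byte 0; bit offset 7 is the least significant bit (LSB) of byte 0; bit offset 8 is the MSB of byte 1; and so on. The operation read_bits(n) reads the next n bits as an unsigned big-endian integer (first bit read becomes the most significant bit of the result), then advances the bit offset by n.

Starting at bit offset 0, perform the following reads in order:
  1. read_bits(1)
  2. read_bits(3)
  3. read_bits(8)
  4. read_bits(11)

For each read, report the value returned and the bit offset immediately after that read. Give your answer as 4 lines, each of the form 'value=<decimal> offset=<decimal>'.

Read 1: bits[0:1] width=1 -> value=0 (bin 0); offset now 1 = byte 0 bit 1; 23 bits remain
Read 2: bits[1:4] width=3 -> value=1 (bin 001); offset now 4 = byte 0 bit 4; 20 bits remain
Read 3: bits[4:12] width=8 -> value=123 (bin 01111011); offset now 12 = byte 1 bit 4; 12 bits remain
Read 4: bits[12:23] width=11 -> value=1373 (bin 10101011101); offset now 23 = byte 2 bit 7; 1 bits remain

Answer: value=0 offset=1
value=1 offset=4
value=123 offset=12
value=1373 offset=23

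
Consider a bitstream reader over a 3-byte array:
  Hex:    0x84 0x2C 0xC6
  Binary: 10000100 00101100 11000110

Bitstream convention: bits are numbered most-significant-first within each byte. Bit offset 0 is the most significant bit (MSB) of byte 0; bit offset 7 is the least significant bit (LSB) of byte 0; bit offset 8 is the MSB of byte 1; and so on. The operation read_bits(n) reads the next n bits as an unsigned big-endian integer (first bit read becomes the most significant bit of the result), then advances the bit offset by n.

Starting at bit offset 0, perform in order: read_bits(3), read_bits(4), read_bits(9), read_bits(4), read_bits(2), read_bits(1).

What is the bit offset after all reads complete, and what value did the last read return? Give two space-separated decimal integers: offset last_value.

Answer: 23 1

Derivation:
Read 1: bits[0:3] width=3 -> value=4 (bin 100); offset now 3 = byte 0 bit 3; 21 bits remain
Read 2: bits[3:7] width=4 -> value=2 (bin 0010); offset now 7 = byte 0 bit 7; 17 bits remain
Read 3: bits[7:16] width=9 -> value=44 (bin 000101100); offset now 16 = byte 2 bit 0; 8 bits remain
Read 4: bits[16:20] width=4 -> value=12 (bin 1100); offset now 20 = byte 2 bit 4; 4 bits remain
Read 5: bits[20:22] width=2 -> value=1 (bin 01); offset now 22 = byte 2 bit 6; 2 bits remain
Read 6: bits[22:23] width=1 -> value=1 (bin 1); offset now 23 = byte 2 bit 7; 1 bits remain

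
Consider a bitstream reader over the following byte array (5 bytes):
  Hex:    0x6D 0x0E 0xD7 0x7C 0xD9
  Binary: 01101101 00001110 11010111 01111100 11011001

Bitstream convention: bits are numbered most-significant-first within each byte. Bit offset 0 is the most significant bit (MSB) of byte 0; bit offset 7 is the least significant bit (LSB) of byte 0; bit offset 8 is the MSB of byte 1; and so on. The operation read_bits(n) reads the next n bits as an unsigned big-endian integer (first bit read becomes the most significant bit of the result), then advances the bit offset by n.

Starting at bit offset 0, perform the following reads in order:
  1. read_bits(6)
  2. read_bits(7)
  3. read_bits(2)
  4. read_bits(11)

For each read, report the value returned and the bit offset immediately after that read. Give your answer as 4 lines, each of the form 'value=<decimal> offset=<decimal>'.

Answer: value=27 offset=6
value=33 offset=13
value=3 offset=15
value=861 offset=26

Derivation:
Read 1: bits[0:6] width=6 -> value=27 (bin 011011); offset now 6 = byte 0 bit 6; 34 bits remain
Read 2: bits[6:13] width=7 -> value=33 (bin 0100001); offset now 13 = byte 1 bit 5; 27 bits remain
Read 3: bits[13:15] width=2 -> value=3 (bin 11); offset now 15 = byte 1 bit 7; 25 bits remain
Read 4: bits[15:26] width=11 -> value=861 (bin 01101011101); offset now 26 = byte 3 bit 2; 14 bits remain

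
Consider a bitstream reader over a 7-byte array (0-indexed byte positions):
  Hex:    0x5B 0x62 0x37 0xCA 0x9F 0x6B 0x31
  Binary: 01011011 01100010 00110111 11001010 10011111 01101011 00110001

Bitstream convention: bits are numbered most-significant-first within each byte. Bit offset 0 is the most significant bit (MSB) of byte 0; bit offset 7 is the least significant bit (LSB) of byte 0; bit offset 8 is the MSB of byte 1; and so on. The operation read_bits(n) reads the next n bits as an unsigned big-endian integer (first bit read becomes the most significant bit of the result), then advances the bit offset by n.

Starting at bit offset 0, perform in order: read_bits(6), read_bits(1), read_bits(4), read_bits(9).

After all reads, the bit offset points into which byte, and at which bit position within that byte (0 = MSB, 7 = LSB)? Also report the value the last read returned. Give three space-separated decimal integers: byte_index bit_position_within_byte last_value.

Answer: 2 4 35

Derivation:
Read 1: bits[0:6] width=6 -> value=22 (bin 010110); offset now 6 = byte 0 bit 6; 50 bits remain
Read 2: bits[6:7] width=1 -> value=1 (bin 1); offset now 7 = byte 0 bit 7; 49 bits remain
Read 3: bits[7:11] width=4 -> value=11 (bin 1011); offset now 11 = byte 1 bit 3; 45 bits remain
Read 4: bits[11:20] width=9 -> value=35 (bin 000100011); offset now 20 = byte 2 bit 4; 36 bits remain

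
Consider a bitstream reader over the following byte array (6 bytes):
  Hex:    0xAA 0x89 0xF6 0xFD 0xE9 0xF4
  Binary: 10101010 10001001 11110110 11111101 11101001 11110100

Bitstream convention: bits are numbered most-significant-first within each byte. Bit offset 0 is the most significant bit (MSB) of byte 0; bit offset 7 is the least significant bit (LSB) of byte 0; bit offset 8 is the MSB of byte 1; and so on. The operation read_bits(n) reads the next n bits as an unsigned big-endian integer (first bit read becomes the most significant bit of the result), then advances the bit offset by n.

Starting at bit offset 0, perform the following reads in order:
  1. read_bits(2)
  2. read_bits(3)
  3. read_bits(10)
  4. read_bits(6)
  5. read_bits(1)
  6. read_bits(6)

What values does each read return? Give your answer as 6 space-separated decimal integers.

Answer: 2 5 324 62 1 47

Derivation:
Read 1: bits[0:2] width=2 -> value=2 (bin 10); offset now 2 = byte 0 bit 2; 46 bits remain
Read 2: bits[2:5] width=3 -> value=5 (bin 101); offset now 5 = byte 0 bit 5; 43 bits remain
Read 3: bits[5:15] width=10 -> value=324 (bin 0101000100); offset now 15 = byte 1 bit 7; 33 bits remain
Read 4: bits[15:21] width=6 -> value=62 (bin 111110); offset now 21 = byte 2 bit 5; 27 bits remain
Read 5: bits[21:22] width=1 -> value=1 (bin 1); offset now 22 = byte 2 bit 6; 26 bits remain
Read 6: bits[22:28] width=6 -> value=47 (bin 101111); offset now 28 = byte 3 bit 4; 20 bits remain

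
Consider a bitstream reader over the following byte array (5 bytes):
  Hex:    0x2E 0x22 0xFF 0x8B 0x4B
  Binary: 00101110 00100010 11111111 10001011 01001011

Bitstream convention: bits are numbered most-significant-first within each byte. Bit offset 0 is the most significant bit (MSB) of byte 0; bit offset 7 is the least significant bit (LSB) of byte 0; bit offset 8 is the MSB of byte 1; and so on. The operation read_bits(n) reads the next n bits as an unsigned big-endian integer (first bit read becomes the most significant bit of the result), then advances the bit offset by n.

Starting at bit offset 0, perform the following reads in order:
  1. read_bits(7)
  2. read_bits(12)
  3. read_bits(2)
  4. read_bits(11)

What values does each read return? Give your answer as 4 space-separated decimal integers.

Answer: 23 279 3 1931

Derivation:
Read 1: bits[0:7] width=7 -> value=23 (bin 0010111); offset now 7 = byte 0 bit 7; 33 bits remain
Read 2: bits[7:19] width=12 -> value=279 (bin 000100010111); offset now 19 = byte 2 bit 3; 21 bits remain
Read 3: bits[19:21] width=2 -> value=3 (bin 11); offset now 21 = byte 2 bit 5; 19 bits remain
Read 4: bits[21:32] width=11 -> value=1931 (bin 11110001011); offset now 32 = byte 4 bit 0; 8 bits remain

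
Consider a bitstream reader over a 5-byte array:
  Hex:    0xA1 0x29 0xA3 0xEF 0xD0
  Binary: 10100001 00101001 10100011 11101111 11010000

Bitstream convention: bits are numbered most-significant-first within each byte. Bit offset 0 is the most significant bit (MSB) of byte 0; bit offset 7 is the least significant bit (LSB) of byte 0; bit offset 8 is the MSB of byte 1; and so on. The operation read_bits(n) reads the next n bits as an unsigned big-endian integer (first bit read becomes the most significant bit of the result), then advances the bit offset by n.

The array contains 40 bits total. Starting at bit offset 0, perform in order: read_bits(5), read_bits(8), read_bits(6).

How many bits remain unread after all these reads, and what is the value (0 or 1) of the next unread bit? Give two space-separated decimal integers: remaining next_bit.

Answer: 21 0

Derivation:
Read 1: bits[0:5] width=5 -> value=20 (bin 10100); offset now 5 = byte 0 bit 5; 35 bits remain
Read 2: bits[5:13] width=8 -> value=37 (bin 00100101); offset now 13 = byte 1 bit 5; 27 bits remain
Read 3: bits[13:19] width=6 -> value=13 (bin 001101); offset now 19 = byte 2 bit 3; 21 bits remain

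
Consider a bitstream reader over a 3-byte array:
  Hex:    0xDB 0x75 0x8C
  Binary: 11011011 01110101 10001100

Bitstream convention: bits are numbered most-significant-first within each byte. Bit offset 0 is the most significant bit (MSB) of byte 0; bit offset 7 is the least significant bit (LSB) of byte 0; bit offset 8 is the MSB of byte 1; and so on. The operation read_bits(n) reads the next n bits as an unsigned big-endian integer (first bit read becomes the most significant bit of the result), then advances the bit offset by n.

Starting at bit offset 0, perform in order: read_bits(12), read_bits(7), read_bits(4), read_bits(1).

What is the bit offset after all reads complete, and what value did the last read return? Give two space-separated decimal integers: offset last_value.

Read 1: bits[0:12] width=12 -> value=3511 (bin 110110110111); offset now 12 = byte 1 bit 4; 12 bits remain
Read 2: bits[12:19] width=7 -> value=44 (bin 0101100); offset now 19 = byte 2 bit 3; 5 bits remain
Read 3: bits[19:23] width=4 -> value=6 (bin 0110); offset now 23 = byte 2 bit 7; 1 bits remain
Read 4: bits[23:24] width=1 -> value=0 (bin 0); offset now 24 = byte 3 bit 0; 0 bits remain

Answer: 24 0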